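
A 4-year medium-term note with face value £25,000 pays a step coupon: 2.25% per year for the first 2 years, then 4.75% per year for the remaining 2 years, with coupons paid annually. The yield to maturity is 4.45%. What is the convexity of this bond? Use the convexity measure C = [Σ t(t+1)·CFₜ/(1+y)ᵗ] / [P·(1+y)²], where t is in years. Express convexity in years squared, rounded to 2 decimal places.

With y = 0.0445:
  t   CF        PV=CF/(1+0.0445)^t    t·PV        t(t+1)·PV
  1       562.50       538.5352       538.5352       1,077.0704
  2       562.50       515.5914     1,031.1827       3,093.5482
  3     1,187.50     1,042.0973     3,126.2920      12,505.1680
  4    26,187.50    22,001.9039    88,007.6155     440,038.0776
  Σ                 24,098.1278    92,703.6254     456,713.8642
P = 24,098.1278.
Convexity = Σ t(t+1)·PV / [P·(1+y)²] = 456,713.8642 / (24,098.1278 × 1.090980) = 17.37177.

17.37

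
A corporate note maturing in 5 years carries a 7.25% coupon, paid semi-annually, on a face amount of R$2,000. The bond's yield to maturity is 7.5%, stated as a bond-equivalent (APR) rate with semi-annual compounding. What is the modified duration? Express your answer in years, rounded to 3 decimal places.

4.123 years

Periodic yield y = 0.0375. First find Macaulay duration:
  t   CF        PV=CF/(1+0.0375)^t    t·PV
  1        72.50        69.8795        69.8795
  2        72.50        67.3538       134.7075
  3        72.50        64.9193       194.7578
  4        72.50        62.5728       250.2912
  5        72.50        60.3111       301.5557
  6        72.50        58.1312       348.7873
  7        72.50        56.0301       392.2106
  8        72.50        54.0049       432.0392
  9        72.50        52.0529       468.4762
  10    2,072.50     1,434.2124    14,342.1244
  Σ                  1,979.4680    16,934.8294
P = 1,979.4680; Macaulay duration = 16,934.8294 / 1,979.4680 = 8.55524 half-year periods = 4.27762 years.
Modified duration = D_Mac / (1 + y) = 4.27762 / 1.0375 = 4.12301 years.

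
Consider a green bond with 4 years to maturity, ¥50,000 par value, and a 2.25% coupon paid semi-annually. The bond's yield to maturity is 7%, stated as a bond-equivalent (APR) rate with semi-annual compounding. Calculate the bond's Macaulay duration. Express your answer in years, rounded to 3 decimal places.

3.830 years

Periodic yield y = 0.035. Discount each cash flow and weight by its period:
  t   CF        PV=CF/(1+0.035)^t    t·PV
  1       562.50       543.4783       543.4783
  2       562.50       525.0998     1,050.1995
  3       562.50       507.3428     1,522.0283
  4       562.50       490.1863     1,960.7450
  5       562.50       473.6099     2,368.0495
  6       562.50       457.5941     2,745.5647
  7       562.50       442.1199     3,094.8394
  8    50,562.50    38,397.7468   307,181.9745
  Σ                 41,837.1778   320,466.8792
Price P = Σ PV = 41,837.1778.
Macaulay duration = Σ(t·PV) / P = 320,466.8792 / 41,837.1778 = 7.65986 half-year periods.
In years: 7.65986 / 2 = 3.82993 years.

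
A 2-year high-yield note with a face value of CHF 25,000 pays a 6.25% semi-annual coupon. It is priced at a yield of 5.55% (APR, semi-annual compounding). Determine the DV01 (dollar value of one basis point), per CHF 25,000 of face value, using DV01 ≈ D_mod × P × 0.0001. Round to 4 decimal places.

Periodic yield y = 0.02775.
  t   CF        PV=CF/(1+0.02775)^t    t·PV
  1       781.25       760.1557       760.1557
  2       781.25       739.6309     1,479.2618
  3       781.25       719.6603     2,158.9810
  4    25,781.25    23,107.5568    92,430.2270
  Σ                 25,327.0037    96,828.6256
P = 25,327.0037; D_Mac = 3.82314 half-year periods = 1.91157 yrs; D_mod = 1.85996 yrs.
DV01 ≈ 1.85996 × 25,327.0037 × 0.0001 = 4.710709.

CHF 4.7107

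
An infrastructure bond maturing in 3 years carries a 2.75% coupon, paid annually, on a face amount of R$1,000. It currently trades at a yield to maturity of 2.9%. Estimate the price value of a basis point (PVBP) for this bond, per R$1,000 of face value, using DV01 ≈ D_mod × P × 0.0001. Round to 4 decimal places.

Periodic yield y = 0.029.
  t   CF        PV=CF/(1+0.029)^t    t·PV
  1        27.50        26.7250        26.7250
  2        27.50        25.9718        51.9436
  3     1,027.50       943.0521     2,829.1564
  Σ                    995.7489     2,907.8250
P = 995.7489; D_Mac = 2.92024 yrs; D_mod = 2.83794 yrs.
DV01 ≈ 2.83794 × 995.7489 × 0.0001 = 0.282587.

R$0.2826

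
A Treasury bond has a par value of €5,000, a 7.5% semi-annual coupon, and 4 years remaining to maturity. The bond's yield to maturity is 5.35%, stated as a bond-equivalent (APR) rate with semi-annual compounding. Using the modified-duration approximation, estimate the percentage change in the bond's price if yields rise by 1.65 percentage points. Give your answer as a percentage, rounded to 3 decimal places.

Periodic yield y = 0.02675. Modified duration first:
  t   CF        PV=CF/(1+0.02675)^t    t·PV
  1       187.50       182.6150       182.6150
  2       187.50       177.8574       355.7147
  3       187.50       173.2236       519.6709
  4       187.50       168.7106       674.8425
  5       187.50       164.3152       821.5760
  6       187.50       160.0343       960.2056
  7       187.50       155.8649     1,091.0542
  8     5,187.50     4,199.9142    33,599.3135
  Σ                  5,382.5352    38,204.9925
P = 5,382.5352; D_Mac = 7.09795 half-year periods = 3.54898 yrs; D_mod = 3.54898/(1+0.02675) = 3.45652 yrs.
ΔP/P ≈ -D_mod · Δy = -3.45652 × (+0.0165) = -0.057033 = -5.7033%.

-5.703%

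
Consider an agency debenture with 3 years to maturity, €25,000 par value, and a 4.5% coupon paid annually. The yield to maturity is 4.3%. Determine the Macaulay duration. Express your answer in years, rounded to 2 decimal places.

2.87 years

Periodic yield y = 0.043. Discount each cash flow and weight by its year:
  t   CF        PV=CF/(1+0.043)^t    t·PV
  1     1,125.00     1,078.6194     1,078.6194
  2     1,125.00     1,034.1509     2,068.3018
  3    26,125.00    23,025.1980    69,075.5941
  Σ                 25,137.9683    72,222.5152
Price P = Σ PV = 25,137.9683.
Macaulay duration = Σ(t·PV) / P = 72,222.5152 / 25,137.9683 = 2.87305 years.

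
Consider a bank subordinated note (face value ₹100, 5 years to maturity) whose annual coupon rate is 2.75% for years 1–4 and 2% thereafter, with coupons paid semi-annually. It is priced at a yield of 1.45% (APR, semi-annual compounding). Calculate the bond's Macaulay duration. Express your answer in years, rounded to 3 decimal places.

Periodic yield y = 0.00725. Discount each cash flow and weight by its period:
  t   CF        PV=CF/(1+0.00725)^t    t·PV
  1        1.375         1.3651         1.3651
  2        1.375         1.3553         2.7106
  3        1.375         1.3455         4.0366
  4        1.375         1.3358         5.3433
  5        1.375         1.3262         6.6311
  6        1.375         1.3167         7.9001
  7        1.375         1.3072         9.1504
  8        1.375         1.2978        10.3823
  9        1.000         0.9371         8.4335
  10     101.000        93.9612       939.6121
  Σ                    105.5479       995.5651
Price P = Σ PV = 105.5479.
Macaulay duration = Σ(t·PV) / P = 995.5651 / 105.5479 = 9.43235 half-year periods.
In years: 9.43235 / 2 = 4.71618 years.

4.716 years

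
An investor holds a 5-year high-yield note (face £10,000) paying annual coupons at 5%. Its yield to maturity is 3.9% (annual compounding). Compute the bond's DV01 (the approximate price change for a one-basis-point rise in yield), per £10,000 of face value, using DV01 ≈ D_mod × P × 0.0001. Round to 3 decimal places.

£4.603

Periodic yield y = 0.039.
  t   CF        PV=CF/(1+0.039)^t    t·PV
  1       500.00       481.2320       481.2320
  2       500.00       463.1684       926.3368
  3       500.00       445.7829     1,337.3486
  4       500.00       429.0499     1,716.1996
  5    10,500.00     8,671.8461    43,359.2304
  Σ                 10,491.0792    47,820.3474
P = 10,491.0792; D_Mac = 4.55819 yrs; D_mod = 4.38709 yrs.
DV01 ≈ 4.38709 × 10,491.0792 × 0.0001 = 4.602536.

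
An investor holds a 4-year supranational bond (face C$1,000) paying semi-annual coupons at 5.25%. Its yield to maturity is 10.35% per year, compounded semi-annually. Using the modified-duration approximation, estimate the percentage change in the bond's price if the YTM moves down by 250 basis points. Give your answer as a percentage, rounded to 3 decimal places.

+8.607%

Periodic yield y = 0.05175. Modified duration first:
  t   CF        PV=CF/(1+0.05175)^t    t·PV
  1        26.25        24.9584        24.9584
  2        26.25        23.7304        47.4607
  3        26.25        22.5627        67.6882
  4        26.25        21.4526        85.8103
  5        26.25        20.3970       101.9851
  6        26.25        19.3934       116.3605
  7        26.25        18.4392       129.0743
  8     1,026.25       685.4141     5,483.3124
  Σ                    836.3477     6,056.6498
P = 836.3477; D_Mac = 7.24178 half-year periods = 3.62089 yrs; D_mod = 3.62089/(1+0.05175) = 3.44273 yrs.
ΔP/P ≈ -D_mod · Δy = -3.44273 × (-0.025) = +0.086068 = +8.6068%.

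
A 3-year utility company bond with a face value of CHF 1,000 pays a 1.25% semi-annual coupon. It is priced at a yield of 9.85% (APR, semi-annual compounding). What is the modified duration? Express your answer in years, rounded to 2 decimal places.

Periodic yield y = 0.04925. First find Macaulay duration:
  t   CF        PV=CF/(1+0.04925)^t    t·PV
  1         6.25         5.9566         5.9566
  2         6.25         5.6770        11.3541
  3         6.25         5.4106        16.2317
  4         6.25         5.1566        20.6264
  5         6.25         4.9146        24.5728
  6     1,006.25       754.1054     4,524.6321
  Σ                    781.2208     4,603.3738
P = 781.2208; Macaulay duration = 4,603.3738 / 781.2208 = 5.89254 half-year periods = 2.94627 years.
Modified duration = D_Mac / (1 + y) = 2.94627 / 1.04925 = 2.80798 years.

2.81 years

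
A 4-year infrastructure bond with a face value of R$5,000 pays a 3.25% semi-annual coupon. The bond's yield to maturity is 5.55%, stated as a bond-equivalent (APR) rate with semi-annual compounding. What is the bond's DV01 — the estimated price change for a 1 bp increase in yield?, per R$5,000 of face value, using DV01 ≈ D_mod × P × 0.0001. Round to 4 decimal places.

Periodic yield y = 0.02775.
  t   CF        PV=CF/(1+0.02775)^t    t·PV
  1        81.25        79.0562        79.0562
  2        81.25        76.9216       153.8432
  3        81.25        74.8447       224.5340
  4        81.25        72.8238       291.2953
  5        81.25        70.8575       354.2876
  6        81.25        68.9443       413.6659
  7        81.25        67.0828       469.5794
  8     5,081.25     4,081.9782    32,655.8255
  Σ                  4,592.5091    34,642.0870
P = 4,592.5091; D_Mac = 7.54317 half-year periods = 3.77159 yrs; D_mod = 3.66975 yrs.
DV01 ≈ 3.66975 × 4,592.5091 × 0.0001 = 1.685336.

R$1.6853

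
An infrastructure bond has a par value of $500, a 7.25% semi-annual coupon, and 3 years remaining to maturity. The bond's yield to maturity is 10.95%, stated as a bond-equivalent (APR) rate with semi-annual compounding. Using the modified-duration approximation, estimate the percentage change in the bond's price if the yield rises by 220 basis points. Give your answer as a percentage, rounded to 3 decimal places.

Periodic yield y = 0.05475. Modified duration first:
  t   CF        PV=CF/(1+0.05475)^t    t·PV
  1       18.125        17.1842        17.1842
  2       18.125        16.2922        32.5843
  3       18.125        15.4465        46.3394
  4       18.125        14.6447        58.5787
  5       18.125        13.8845        69.4225
  6      518.125       376.3027     2,257.8162
  Σ                    453.7547     2,481.9254
P = 453.7547; D_Mac = 5.46975 half-year periods = 2.73488 yrs; D_mod = 2.73488/(1+0.05475) = 2.59291 yrs.
ΔP/P ≈ -D_mod · Δy = -2.59291 × (+0.022) = -0.057044 = -5.7044%.

-5.704%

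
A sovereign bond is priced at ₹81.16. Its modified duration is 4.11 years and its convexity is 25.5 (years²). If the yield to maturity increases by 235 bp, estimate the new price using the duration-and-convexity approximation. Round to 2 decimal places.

Duration effect: -D_mod·Δy = -4.11 × (+0.0235) = -0.096585
Convexity effect: ½·C·(Δy)² = 0.5 × 25.5 × (0.0235)² = +0.0070411875
ΔP/P ≈ -0.096585 + 0.0070411875 = -0.0895438125
New price ≈ 81.16 × (1 - 0.0895438125) = 73.8926241775.

₹73.89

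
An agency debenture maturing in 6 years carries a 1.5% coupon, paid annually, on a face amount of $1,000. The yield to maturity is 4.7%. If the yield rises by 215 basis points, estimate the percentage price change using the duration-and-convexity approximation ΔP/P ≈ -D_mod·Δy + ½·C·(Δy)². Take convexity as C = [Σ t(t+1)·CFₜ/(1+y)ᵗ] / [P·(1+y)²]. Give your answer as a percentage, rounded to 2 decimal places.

With y = 0.047:
  t   CF        PV=CF/(1+0.047)^t    t·PV        t(t+1)·PV
  1        15.00        14.3266        14.3266          28.6533
  2        15.00        13.6835        27.3670          82.1011
  3        15.00        13.0693        39.2078         156.8312
  4        15.00        12.4826        49.9303         249.6517
  5        15.00        11.9222        59.6112         357.6672
  6     1,015.00       770.5236     4,623.1417      32,361.9917
  Σ                    836.0079     4,813.5847      33,236.8962
P = 836.0079; D_Mac = 5.75782 yrs; D_mod = 5.49935 yrs; C = 36.26743.
Duration effect: -5.49935 × (+0.0215) = -0.118236
Convexity effect: 0.5 × 36.26743 × (0.0215)² = +0.0083823
ΔP/P ≈ -0.118236 + 0.0083823 = -0.109854 = -10.9854%.

-10.99%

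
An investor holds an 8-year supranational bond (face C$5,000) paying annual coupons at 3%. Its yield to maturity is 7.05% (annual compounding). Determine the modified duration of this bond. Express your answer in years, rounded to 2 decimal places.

6.62 years

Periodic yield y = 0.0705. First find Macaulay duration:
  t   CF        PV=CF/(1+0.0705)^t    t·PV
  1       150.00       140.1214       140.1214
  2       150.00       130.8935       261.7869
  3       150.00       122.2732       366.8196
  4       150.00       114.2206       456.8825
  5       150.00       106.6984       533.4920
  6       150.00        99.6716       598.0293
  7       150.00        93.1075       651.7523
  8     5,150.00     2,986.1654    23,889.3230
  Σ                  3,793.1515    26,898.2071
P = 3,793.1515; Macaulay duration = 26,898.2071 / 3,793.1515 = 7.09126 years.
Modified duration = D_Mac / (1 + y) = 7.09126 / 1.0705 = 6.62425 years.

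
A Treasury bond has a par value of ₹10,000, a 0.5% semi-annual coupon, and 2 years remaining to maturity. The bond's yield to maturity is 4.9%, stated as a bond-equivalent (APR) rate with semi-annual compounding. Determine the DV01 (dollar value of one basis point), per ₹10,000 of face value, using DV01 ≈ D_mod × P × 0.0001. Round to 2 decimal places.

Periodic yield y = 0.0245.
  t   CF        PV=CF/(1+0.0245)^t    t·PV
  1        25.00        24.4021        24.4021
  2        25.00        23.8186        47.6372
  3        25.00        23.2490        69.7470
  4    10,025.00     9,099.8981    36,399.5925
  Σ                  9,171.3679    36,541.3788
P = 9,171.3679; D_Mac = 3.98429 half-year periods = 1.99214 yrs; D_mod = 1.94450 yrs.
DV01 ≈ 1.94450 × 9,171.3679 × 0.0001 = 1.783376.

₹1.78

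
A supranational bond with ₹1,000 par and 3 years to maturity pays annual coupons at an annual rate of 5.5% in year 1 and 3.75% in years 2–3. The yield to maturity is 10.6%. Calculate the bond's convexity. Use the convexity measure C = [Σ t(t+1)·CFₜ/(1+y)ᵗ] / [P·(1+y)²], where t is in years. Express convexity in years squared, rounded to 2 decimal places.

9.15

With y = 0.106:
  t   CF        PV=CF/(1+0.106)^t    t·PV        t(t+1)·PV
  1        55.00        49.7288        49.7288          99.4575
  2        37.50        30.6564        61.3128         183.9383
  3     1,037.50       766.8717     2,300.6152       9,202.4607
  Σ                    847.2569     2,411.6567       9,485.8565
P = 847.2569.
Convexity = Σ t(t+1)·PV / [P·(1+y)²] = 9,485.8565 / (847.2569 × 1.223236) = 9.15274.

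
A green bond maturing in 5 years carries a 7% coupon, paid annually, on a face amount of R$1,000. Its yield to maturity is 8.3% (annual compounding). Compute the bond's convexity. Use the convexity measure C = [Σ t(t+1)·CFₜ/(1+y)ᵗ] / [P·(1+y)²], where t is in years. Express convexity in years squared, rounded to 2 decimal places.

With y = 0.083:
  t   CF        PV=CF/(1+0.083)^t    t·PV        t(t+1)·PV
  1        70.00        64.6353        64.6353         129.2705
  2        70.00        59.6817       119.3634         358.0902
  3        70.00        55.1077       165.3232         661.2930
  4        70.00        50.8843       203.5374       1,017.6870
  5     1,070.00       718.1935     3,590.9677      21,545.8062
  Σ                    948.5026     4,143.8270      23,712.1468
P = 948.5026.
Convexity = Σ t(t+1)·PV / [P·(1+y)²] = 23,712.1468 / (948.5026 × 1.172889) = 21.31451.

21.31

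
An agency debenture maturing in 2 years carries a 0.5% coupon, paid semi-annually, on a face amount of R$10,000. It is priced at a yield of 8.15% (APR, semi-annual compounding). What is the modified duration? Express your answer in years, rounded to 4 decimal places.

1.9139 years

Periodic yield y = 0.04075. First find Macaulay duration:
  t   CF        PV=CF/(1+0.04075)^t    t·PV
  1        25.00        24.0211        24.0211
  2        25.00        23.0806        46.1612
  3        25.00        22.1769        66.5307
  4    10,025.00     8,544.7371    34,178.9482
  Σ                  8,614.0157    34,315.6613
P = 8,614.0157; Macaulay duration = 34,315.6613 / 8,614.0157 = 3.98370 half-year periods = 1.99185 years.
Modified duration = D_Mac / (1 + y) = 1.99185 / 1.04075 = 1.91386 years.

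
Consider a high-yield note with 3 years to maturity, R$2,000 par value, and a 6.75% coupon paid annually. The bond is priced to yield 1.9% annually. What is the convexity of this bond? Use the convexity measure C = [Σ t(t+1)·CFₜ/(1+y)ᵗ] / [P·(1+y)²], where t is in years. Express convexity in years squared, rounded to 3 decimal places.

With y = 0.019:
  t   CF        PV=CF/(1+0.019)^t    t·PV        t(t+1)·PV
  1       135.00       132.4828       132.4828         264.9657
  2       135.00       130.0126       260.0252         780.0755
  3     2,135.00     2,017.7870     6,053.3611      24,213.4444
  Σ                  2,280.2824     6,445.8691      25,258.4856
P = 2,280.2824.
Convexity = Σ t(t+1)·PV / [P·(1+y)²] = 25,258.4856 / (2,280.2824 × 1.038361) = 10.66769.

10.668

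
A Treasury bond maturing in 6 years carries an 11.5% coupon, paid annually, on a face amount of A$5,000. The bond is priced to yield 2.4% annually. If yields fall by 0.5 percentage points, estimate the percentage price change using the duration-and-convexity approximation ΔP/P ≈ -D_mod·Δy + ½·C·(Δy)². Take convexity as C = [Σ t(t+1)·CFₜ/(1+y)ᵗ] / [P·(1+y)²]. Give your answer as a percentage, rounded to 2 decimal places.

With y = 0.024:
  t   CF        PV=CF/(1+0.024)^t    t·PV        t(t+1)·PV
  1       575.00       561.5234       561.5234       1,123.0469
  2       575.00       548.3627     1,096.7255       3,290.1764
  3       575.00       535.5105     1,606.5314       6,426.1258
  4       575.00       522.9595     2,091.8378      10,459.1891
  5       575.00       510.7026     2,553.5130      15,321.0777
  6     5,575.00     4,835.5417    29,013.2501     203,092.7509
  Σ                  7,514.6004    36,923.3812     239,712.3668
P = 7,514.6004; D_Mac = 4.91355 yrs; D_mod = 4.79839 yrs; C = 30.42178.
Duration effect: -4.79839 × (-0.005) = +0.023992
Convexity effect: 0.5 × 30.42178 × (-0.005)² = +0.0003803
ΔP/P ≈ +0.023992 + 0.0003803 = +0.024372 = +2.4372%.

+2.44%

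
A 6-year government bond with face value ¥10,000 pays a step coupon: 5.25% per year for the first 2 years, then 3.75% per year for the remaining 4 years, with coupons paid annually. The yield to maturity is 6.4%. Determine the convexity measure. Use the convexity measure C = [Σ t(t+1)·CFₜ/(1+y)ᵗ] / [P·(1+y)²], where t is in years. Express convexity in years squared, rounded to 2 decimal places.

31.64

With y = 0.064:
  t   CF        PV=CF/(1+0.064)^t    t·PV        t(t+1)·PV
  1       525.00       493.4211       493.4211         986.8421
  2       525.00       463.7416       927.4832       2,782.4495
  3       375.00       311.3195       933.9586       3,735.8345
  4       375.00       292.5936     1,170.3742       5,851.8711
  5       375.00       274.9939     1,374.9697       8,249.8183
  6    10,375.00     7,150.5317    42,903.1903     300,322.3323
  Σ                  8,986.6014    47,803.3971     321,929.1479
P = 8,986.6014.
Convexity = Σ t(t+1)·PV / [P·(1+y)²] = 321,929.1479 / (8,986.6014 × 1.132096) = 31.64329.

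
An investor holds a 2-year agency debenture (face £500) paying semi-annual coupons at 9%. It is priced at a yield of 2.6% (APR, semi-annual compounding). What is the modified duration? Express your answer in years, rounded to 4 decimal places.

1.8583 years

Periodic yield y = 0.013. First find Macaulay duration:
  t   CF        PV=CF/(1+0.013)^t    t·PV
  1        22.50        22.2113        22.2113
  2        22.50        21.9262        43.8524
  3        22.50        21.6448        64.9345
  4       522.50       496.1906     1,984.7623
  Σ                    561.9729     2,115.7605
P = 561.9729; Macaulay duration = 2,115.7605 / 561.9729 = 3.76488 half-year periods = 1.88244 years.
Modified duration = D_Mac / (1 + y) = 1.88244 / 1.013 = 1.85828 years.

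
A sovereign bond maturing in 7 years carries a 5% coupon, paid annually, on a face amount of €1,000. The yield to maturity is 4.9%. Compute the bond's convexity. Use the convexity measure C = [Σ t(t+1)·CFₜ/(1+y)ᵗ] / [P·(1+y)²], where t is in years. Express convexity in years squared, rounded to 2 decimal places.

With y = 0.049:
  t   CF        PV=CF/(1+0.049)^t    t·PV        t(t+1)·PV
  1        50.00        47.6644        47.6644          95.3289
  2        50.00        45.4380        90.8760         272.6279
  3        50.00        43.3155       129.9466         519.7862
  4        50.00        41.2922       165.1688         825.8441
  5        50.00        39.3634       196.8170       1,180.9019
  6        50.00        37.5247       225.1481       1,576.0368
  7     1,050.00       751.2092     5,258.4642      42,067.7136
  Σ                  1,005.8074     6,114.0851      46,538.2394
P = 1,005.8074.
Convexity = Σ t(t+1)·PV / [P·(1+y)²] = 46,538.2394 / (1,005.8074 × 1.100401) = 42.04788.

42.05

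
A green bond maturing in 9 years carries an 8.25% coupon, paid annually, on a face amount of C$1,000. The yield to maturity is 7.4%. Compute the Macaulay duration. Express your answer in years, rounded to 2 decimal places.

Periodic yield y = 0.074. Discount each cash flow and weight by its year:
  t   CF        PV=CF/(1+0.074)^t    t·PV
  1        82.50        76.8156        76.8156
  2        82.50        71.5229       143.0459
  3        82.50        66.5949       199.7848
  4        82.50        62.0064       248.0258
  5        82.50        57.7341       288.6706
  6        82.50        53.7562       322.5370
  7        82.50        50.0523       350.3661
  8        82.50        46.6036       372.8290
  9     1,082.50       569.3632     5,124.2686
  Σ                  1,054.4493     7,126.3432
Price P = Σ PV = 1,054.4493.
Macaulay duration = Σ(t·PV) / P = 7,126.3432 / 1,054.4493 = 6.75836 years.

6.76 years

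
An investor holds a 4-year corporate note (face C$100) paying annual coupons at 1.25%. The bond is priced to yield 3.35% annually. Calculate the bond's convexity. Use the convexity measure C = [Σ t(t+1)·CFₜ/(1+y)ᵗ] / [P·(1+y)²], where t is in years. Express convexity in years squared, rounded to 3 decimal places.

With y = 0.0335:
  t   CF        PV=CF/(1+0.0335)^t    t·PV        t(t+1)·PV
  1         1.25         1.2095         1.2095           2.4190
  2         1.25         1.1703         2.3406           7.0217
  3         1.25         1.1323         3.3970          13.5881
  4       101.25        88.7469       354.9875       1,774.9377
  Σ                     92.2590       361.9346       1,797.9664
P = 92.2590.
Convexity = Σ t(t+1)·PV / [P·(1+y)²] = 1,797.9664 / (92.2590 × 1.068122) = 18.24534.

18.245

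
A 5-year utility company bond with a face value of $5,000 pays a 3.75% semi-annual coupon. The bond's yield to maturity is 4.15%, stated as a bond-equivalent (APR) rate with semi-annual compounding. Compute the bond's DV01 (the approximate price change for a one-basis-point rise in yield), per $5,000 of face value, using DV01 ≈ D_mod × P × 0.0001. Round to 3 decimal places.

$2.213

Periodic yield y = 0.02075.
  t   CF        PV=CF/(1+0.02075)^t    t·PV
  1        93.75        91.8442        91.8442
  2        93.75        89.9772       179.9544
  3        93.75        88.1481       264.4444
  4        93.75        86.3562       345.4250
  5        93.75        84.6008       423.0039
  6        93.75        82.8810       497.2860
  7        93.75        81.1962       568.3732
  8        93.75        79.5456       636.3648
  9        93.75        77.9286       701.3572
  10    5,093.75     4,148.0477    41,480.4768
  Σ                  4,910.5256    45,188.5299
P = 4,910.5256; D_Mac = 9.20238 half-year periods = 4.60119 yrs; D_mod = 4.50766 yrs.
DV01 ≈ 4.50766 × 4,910.5256 × 0.0001 = 2.213496.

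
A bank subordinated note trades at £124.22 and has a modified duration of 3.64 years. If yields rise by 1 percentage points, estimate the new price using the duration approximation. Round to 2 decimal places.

Duration approximation: ΔP/P ≈ -D_mod · Δy = -3.64 × (+0.01) = -0.036400.
New price ≈ 124.22 × (1 - 0.036400) = 119.698392.

£119.70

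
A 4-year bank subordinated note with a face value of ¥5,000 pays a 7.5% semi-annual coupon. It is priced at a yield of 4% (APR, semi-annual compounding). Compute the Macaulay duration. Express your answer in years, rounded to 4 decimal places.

3.5612 years

Periodic yield y = 0.02. Discount each cash flow and weight by its period:
  t   CF        PV=CF/(1+0.02)^t    t·PV
  1       187.50       183.8235       183.8235
  2       187.50       180.2191       360.4383
  3       187.50       176.6854       530.0563
  4       187.50       173.2210       692.8841
  5       187.50       169.8245       849.1226
  6       187.50       166.4946       998.9678
  7       187.50       163.2300     1,142.6102
  8     5,187.50     4,427.4813    35,419.8504
  Σ                  5,640.9796    40,177.7533
Price P = Σ PV = 5,640.9796.
Macaulay duration = Σ(t·PV) / P = 40,177.7533 / 5,640.9796 = 7.12248 half-year periods.
In years: 7.12248 / 2 = 3.56124 years.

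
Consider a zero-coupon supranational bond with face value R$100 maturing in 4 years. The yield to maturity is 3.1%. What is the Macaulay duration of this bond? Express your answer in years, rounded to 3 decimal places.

4.000 years

A zero-coupon bond has a single cash flow at maturity, so its Macaulay duration equals its maturity: 4 years.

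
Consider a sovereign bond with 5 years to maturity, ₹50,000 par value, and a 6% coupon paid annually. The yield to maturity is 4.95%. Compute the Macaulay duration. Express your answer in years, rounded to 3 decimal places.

Periodic yield y = 0.0495. Discount each cash flow and weight by its year:
  t   CF        PV=CF/(1+0.0495)^t    t·PV
  1     3,000.00     2,858.5040     2,858.5040
  2     3,000.00     2,723.6818     5,447.3636
  3     3,000.00     2,595.2185     7,785.6555
  4     3,000.00     2,472.8142     9,891.2567
  5    53,000.00    41,625.9018   208,129.5088
  Σ                 52,276.1203   234,112.2887
Price P = Σ PV = 52,276.1203.
Macaulay duration = Σ(t·PV) / P = 234,112.2887 / 52,276.1203 = 4.47838 years.

4.478 years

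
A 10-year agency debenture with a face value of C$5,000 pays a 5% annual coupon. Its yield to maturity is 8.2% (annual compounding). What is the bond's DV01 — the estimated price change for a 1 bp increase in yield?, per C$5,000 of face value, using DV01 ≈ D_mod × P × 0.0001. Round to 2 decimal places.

Periodic yield y = 0.082.
  t   CF        PV=CF/(1+0.082)^t    t·PV
  1       250.00       231.0536       231.0536
  2       250.00       213.5431       427.0861
  3       250.00       197.3596       592.0788
  4       250.00       182.4026       729.6103
  5       250.00       168.5791       842.8954
  6       250.00       155.8032       934.8194
  7       250.00       143.9956     1,007.9691
  8       250.00       133.0828     1,064.6624
  9       250.00       122.9970     1,106.9734
  10    5,250.00     2,387.1884    23,871.8840
  Σ                  3,936.0050    30,809.0325
P = 3,936.0050; D_Mac = 7.82749 yrs; D_mod = 7.23428 yrs.
DV01 ≈ 7.23428 × 3,936.0050 × 0.0001 = 2.847415.

C$2.85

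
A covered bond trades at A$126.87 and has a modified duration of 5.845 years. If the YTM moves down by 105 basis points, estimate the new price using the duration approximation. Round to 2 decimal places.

A$134.66

Duration approximation: ΔP/P ≈ -D_mod · Δy = -5.845 × (-0.0105) = +0.0613725.
New price ≈ 126.87 × (1 + 0.0613725) = 134.656329075.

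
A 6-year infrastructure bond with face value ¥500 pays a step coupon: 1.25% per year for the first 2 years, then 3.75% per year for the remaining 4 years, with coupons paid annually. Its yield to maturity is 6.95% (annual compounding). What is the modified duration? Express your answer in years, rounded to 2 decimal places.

Periodic yield y = 0.0695. First find Macaulay duration:
  t   CF        PV=CF/(1+0.0695)^t    t·PV
  1         6.25         5.8439         5.8439
  2         6.25         5.4641        10.9282
  3        18.75        15.3271        45.9812
  4        18.75        14.3311        57.3242
  5        18.75        13.3998        66.9988
  6       518.75       346.6358     2,079.8146
  Σ                    401.0016     2,266.8909
P = 401.0016; Macaulay duration = 2,266.8909 / 401.0016 = 5.65307 years.
Modified duration = D_Mac / (1 + y) = 5.65307 / 1.0695 = 5.28571 years.

5.29 years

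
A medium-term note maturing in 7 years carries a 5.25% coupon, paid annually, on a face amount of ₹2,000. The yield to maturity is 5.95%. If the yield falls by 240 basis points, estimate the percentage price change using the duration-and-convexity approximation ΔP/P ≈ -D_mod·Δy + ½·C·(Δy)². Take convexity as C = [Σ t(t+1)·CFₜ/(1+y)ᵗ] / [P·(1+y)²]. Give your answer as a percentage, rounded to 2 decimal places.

+14.79%

With y = 0.0595:
  t   CF        PV=CF/(1+0.0595)^t    t·PV        t(t+1)·PV
  1       105.00        99.1034        99.1034         198.2067
  2       105.00        93.5378       187.0757         561.2271
  3       105.00        88.2849       264.8547       1,059.4188
  4       105.00        83.3269       333.3078       1,666.5389
  5       105.00        78.6474       393.2371       2,359.4227
  6       105.00        74.2307       445.3842       3,117.6892
  7     2,105.00     1,404.5764     9,832.0349      78,656.2795
  Σ                  1,921.7076    11,554.9977      87,618.7828
P = 1,921.7076; D_Mac = 6.01288 yrs; D_mod = 5.67521 yrs; C = 40.61701.
Duration effect: -5.67521 × (-0.024) = +0.136205
Convexity effect: 0.5 × 40.61701 × (-0.024)² = +0.0116977
ΔP/P ≈ +0.136205 + 0.0116977 = +0.147903 = +14.7903%.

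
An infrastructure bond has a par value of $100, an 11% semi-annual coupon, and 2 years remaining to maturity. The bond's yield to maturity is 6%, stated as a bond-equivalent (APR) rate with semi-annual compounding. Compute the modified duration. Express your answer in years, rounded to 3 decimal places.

1.802 years

Periodic yield y = 0.03. First find Macaulay duration:
  t   CF        PV=CF/(1+0.03)^t    t·PV
  1         5.50         5.3398         5.3398
  2         5.50         5.1843        10.3686
  3         5.50         5.0333        15.0998
  4       105.50        93.7354       374.9415
  Σ                    109.2927       405.7497
P = 109.2927; Macaulay duration = 405.7497 / 109.2927 = 3.71250 half-year periods = 1.85625 years.
Modified duration = D_Mac / (1 + y) = 1.85625 / 1.03 = 1.80219 years.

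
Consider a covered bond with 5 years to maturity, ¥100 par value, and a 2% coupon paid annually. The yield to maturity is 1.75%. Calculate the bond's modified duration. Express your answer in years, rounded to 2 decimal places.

Periodic yield y = 0.0175. First find Macaulay duration:
  t   CF        PV=CF/(1+0.0175)^t    t·PV
  1         2.00         1.9656         1.9656
  2         2.00         1.9318         3.8636
  3         2.00         1.8986         5.6957
  4         2.00         1.8659         7.4637
  5       102.00        93.5251       467.6254
  Σ                    101.1870       486.6140
P = 101.1870; Macaulay duration = 486.6140 / 101.1870 = 4.80906 years.
Modified duration = D_Mac / (1 + y) = 4.80906 / 1.0175 = 4.72635 years.

4.73 years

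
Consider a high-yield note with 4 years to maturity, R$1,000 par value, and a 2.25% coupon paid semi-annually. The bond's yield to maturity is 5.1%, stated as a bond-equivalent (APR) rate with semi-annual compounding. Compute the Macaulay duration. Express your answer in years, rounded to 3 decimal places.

Periodic yield y = 0.0255. Discount each cash flow and weight by its period:
  t   CF        PV=CF/(1+0.0255)^t    t·PV
  1        11.25        10.9703        10.9703
  2        11.25        10.6975        21.3949
  3        11.25        10.4315        31.2944
  4        11.25        10.1721        40.6883
  5        11.25         9.9191        49.5957
  6        11.25         9.6725        58.0350
  7        11.25         9.4320        66.0239
  8     1,011.25       826.7481     6,613.9850
  Σ                    898.0430     6,891.9875
Price P = Σ PV = 898.0430.
Macaulay duration = Σ(t·PV) / P = 6,891.9875 / 898.0430 = 7.67445 half-year periods.
In years: 7.67445 / 2 = 3.83723 years.

3.837 years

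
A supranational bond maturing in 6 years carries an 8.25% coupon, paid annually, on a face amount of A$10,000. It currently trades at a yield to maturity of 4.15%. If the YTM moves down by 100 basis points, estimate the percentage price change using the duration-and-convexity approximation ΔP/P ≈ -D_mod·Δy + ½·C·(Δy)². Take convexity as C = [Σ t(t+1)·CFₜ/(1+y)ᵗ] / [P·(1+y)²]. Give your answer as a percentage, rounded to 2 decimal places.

+5.02%

With y = 0.0415:
  t   CF        PV=CF/(1+0.0415)^t    t·PV        t(t+1)·PV
  1       825.00       792.1267       792.1267       1,584.2535
  2       825.00       760.5634     1,521.1267       4,563.3802
  3       825.00       730.2577     2,190.7730       8,763.0920
  4       825.00       701.1595     2,804.6382      14,023.1909
  5       825.00       673.2209     3,366.1044      20,196.6264
  6    10,825.00     8,481.4920    50,888.9523     356,222.6661
  Σ                 12,138.8202    61,563.7213     405,353.2091
P = 12,138.8202; D_Mac = 5.07164 yrs; D_mod = 4.86955 yrs; C = 30.78496.
Duration effect: -4.86955 × (-0.01) = +0.048696
Convexity effect: 0.5 × 30.78496 × (-0.01)² = +0.0015392
ΔP/P ≈ +0.048696 + 0.0015392 = +0.050235 = +5.0235%.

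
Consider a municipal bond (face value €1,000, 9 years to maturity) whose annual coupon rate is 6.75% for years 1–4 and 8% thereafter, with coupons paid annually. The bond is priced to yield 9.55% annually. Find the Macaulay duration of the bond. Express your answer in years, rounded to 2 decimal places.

Periodic yield y = 0.0955. Discount each cash flow and weight by its year:
  t   CF        PV=CF/(1+0.0955)^t    t·PV
  1        67.50        61.6157        61.6157
  2        67.50        56.2444       112.4887
  3        67.50        51.3413       154.0238
  4        67.50        46.8656       187.4624
  5        80.00        50.7023       253.5117
  6        80.00        46.2824       277.6943
  7        80.00        42.2477       295.7341
  8        80.00        38.5648       308.5183
  9     1,080.00       475.2393     4,277.1534
  Σ                    869.1035     5,928.2025
Price P = Σ PV = 869.1035.
Macaulay duration = Σ(t·PV) / P = 5,928.2025 / 869.1035 = 6.82106 years.

6.82 years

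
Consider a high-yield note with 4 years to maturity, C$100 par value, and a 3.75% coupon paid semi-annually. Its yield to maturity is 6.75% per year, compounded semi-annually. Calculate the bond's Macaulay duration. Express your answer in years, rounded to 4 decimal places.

3.7345 years

Periodic yield y = 0.03375. Discount each cash flow and weight by its period:
  t   CF        PV=CF/(1+0.03375)^t    t·PV
  1        1.875         1.8138         1.8138
  2        1.875         1.7546         3.5091
  3        1.875         1.6973         5.0919
  4        1.875         1.6419         6.5675
  5        1.875         1.5883         7.9413
  6        1.875         1.5364         9.2185
  7        1.875         1.4863        10.4038
  8      101.875        78.1166       624.9330
  Σ                     89.6351       669.4788
Price P = Σ PV = 89.6351.
Macaulay duration = Σ(t·PV) / P = 669.4788 / 89.6351 = 7.46894 half-year periods.
In years: 7.46894 / 2 = 3.73447 years.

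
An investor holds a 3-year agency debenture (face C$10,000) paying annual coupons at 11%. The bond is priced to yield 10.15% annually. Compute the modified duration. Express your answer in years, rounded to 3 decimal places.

2.465 years

Periodic yield y = 0.1015. First find Macaulay duration:
  t   CF        PV=CF/(1+0.1015)^t    t·PV
  1     1,100.00       998.6382       998.6382
  2     1,100.00       906.6166     1,813.2333
  3    11,100.00     8,305.5706    24,916.7118
  Σ                 10,210.8255    27,728.5833
P = 10,210.8255; Macaulay duration = 27,728.5833 / 10,210.8255 = 2.71561 years.
Modified duration = D_Mac / (1 + y) = 2.71561 / 1.1015 = 2.46537 years.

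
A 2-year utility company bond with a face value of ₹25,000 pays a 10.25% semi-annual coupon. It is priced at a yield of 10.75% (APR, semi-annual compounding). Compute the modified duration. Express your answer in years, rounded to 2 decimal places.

Periodic yield y = 0.05375. First find Macaulay duration:
  t   CF        PV=CF/(1+0.05375)^t    t·PV
  1     1,281.25     1,215.8956     1,215.8956
  2     1,281.25     1,153.8748     2,307.7497
  3     1,281.25     1,095.0176     3,285.0529
  4    26,281.25    21,315.5070    85,262.0280
  Σ                 24,780.2951    92,070.7262
P = 24,780.2951; Macaulay duration = 92,070.7262 / 24,780.2951 = 3.71548 half-year periods = 1.85774 years.
Modified duration = D_Mac / (1 + y) = 1.85774 / 1.05375 = 1.76298 years.

1.76 years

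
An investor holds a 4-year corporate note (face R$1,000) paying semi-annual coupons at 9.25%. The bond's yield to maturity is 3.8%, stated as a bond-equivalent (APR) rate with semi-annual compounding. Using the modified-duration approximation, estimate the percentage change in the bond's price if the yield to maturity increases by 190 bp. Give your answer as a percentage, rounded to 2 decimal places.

Periodic yield y = 0.019. Modified duration first:
  t   CF        PV=CF/(1+0.019)^t    t·PV
  1        46.25        45.3876        45.3876
  2        46.25        44.5413        89.0827
  3        46.25        43.7108       131.1325
  4        46.25        42.8958       171.5833
  5        46.25        42.0960       210.4800
  6        46.25        41.3111       247.8665
  7        46.25        40.5408       283.7857
  8     1,046.25       899.9989     7,199.9915
  Σ                  1,200.4825     8,379.3099
P = 1,200.4825; D_Mac = 6.97995 half-year periods = 3.48998 yrs; D_mod = 3.48998/(1+0.019) = 3.42490 yrs.
ΔP/P ≈ -D_mod · Δy = -3.42490 × (+0.019) = -0.065073 = -6.5073%.

-6.51%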